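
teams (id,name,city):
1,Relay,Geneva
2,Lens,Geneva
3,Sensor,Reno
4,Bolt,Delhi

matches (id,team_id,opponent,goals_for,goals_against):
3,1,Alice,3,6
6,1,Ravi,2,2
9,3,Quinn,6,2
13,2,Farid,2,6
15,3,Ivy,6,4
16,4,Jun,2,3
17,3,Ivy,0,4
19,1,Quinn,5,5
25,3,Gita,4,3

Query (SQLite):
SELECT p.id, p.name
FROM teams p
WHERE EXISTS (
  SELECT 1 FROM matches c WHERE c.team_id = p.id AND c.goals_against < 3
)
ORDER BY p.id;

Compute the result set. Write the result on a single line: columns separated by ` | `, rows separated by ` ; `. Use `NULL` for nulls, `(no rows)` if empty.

For each teams row, check whether any matches with matching team_id has goals_against < 3.
Keep rows where that is true.

1 | Relay ; 3 | Sensor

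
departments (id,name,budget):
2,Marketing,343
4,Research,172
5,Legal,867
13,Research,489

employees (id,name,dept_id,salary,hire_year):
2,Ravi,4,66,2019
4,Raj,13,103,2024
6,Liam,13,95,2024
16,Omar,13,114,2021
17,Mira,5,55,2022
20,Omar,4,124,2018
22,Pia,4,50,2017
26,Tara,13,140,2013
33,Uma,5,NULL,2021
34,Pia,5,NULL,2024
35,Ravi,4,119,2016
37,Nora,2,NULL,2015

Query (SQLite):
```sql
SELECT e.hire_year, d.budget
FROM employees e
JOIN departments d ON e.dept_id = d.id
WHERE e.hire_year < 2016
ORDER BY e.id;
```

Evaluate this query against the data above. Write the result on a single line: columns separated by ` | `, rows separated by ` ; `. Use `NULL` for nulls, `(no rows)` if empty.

2013 | 489 ; 2015 | 343

Each employees row matches the departments row where dept_id = departments.id.
Then keep rows with e.hire_year < 2016.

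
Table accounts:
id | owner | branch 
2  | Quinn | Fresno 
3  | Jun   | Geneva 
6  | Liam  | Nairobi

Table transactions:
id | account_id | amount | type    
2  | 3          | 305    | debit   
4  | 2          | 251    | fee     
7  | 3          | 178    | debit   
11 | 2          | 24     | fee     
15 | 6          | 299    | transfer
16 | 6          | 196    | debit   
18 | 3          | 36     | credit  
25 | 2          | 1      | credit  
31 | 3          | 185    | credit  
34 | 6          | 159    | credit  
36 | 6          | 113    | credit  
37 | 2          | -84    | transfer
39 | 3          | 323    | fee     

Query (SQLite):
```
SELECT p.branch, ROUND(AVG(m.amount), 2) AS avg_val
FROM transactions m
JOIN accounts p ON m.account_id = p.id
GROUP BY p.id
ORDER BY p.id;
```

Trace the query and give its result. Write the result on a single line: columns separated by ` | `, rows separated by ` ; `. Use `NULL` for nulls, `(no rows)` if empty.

Fresno | 48 ; Geneva | 205.4 ; Nairobi | 191.75

Join each transactions row to its accounts via account_id.
Group joined rows by accounts.id; compute ROUND(AVG(m.amount), 2) per group.
  2: ids {4, 11, 25, 37} → ROUND(AVG(m.amount), 2)=48
  3: ids {2, 7, 18, 31, 39} → ROUND(AVG(m.amount), 2)=205.4
  6: ids {15, 16, 34, 36} → ROUND(AVG(m.amount), 2)=191.75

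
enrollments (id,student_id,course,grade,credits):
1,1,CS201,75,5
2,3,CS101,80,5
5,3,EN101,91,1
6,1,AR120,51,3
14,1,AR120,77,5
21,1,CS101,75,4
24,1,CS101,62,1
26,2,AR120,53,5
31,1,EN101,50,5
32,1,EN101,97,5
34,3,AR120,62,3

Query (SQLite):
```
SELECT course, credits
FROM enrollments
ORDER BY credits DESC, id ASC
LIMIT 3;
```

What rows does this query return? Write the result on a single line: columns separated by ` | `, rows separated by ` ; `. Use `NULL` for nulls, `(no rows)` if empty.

CS201 | 5 ; CS101 | 5 ; AR120 | 5

Sort by credits desc, tiebreak id asc: (5, id=1), (5, id=2), (5, id=14), (5, id=26), (5, id=31), (5, id=32) …. Take first 3.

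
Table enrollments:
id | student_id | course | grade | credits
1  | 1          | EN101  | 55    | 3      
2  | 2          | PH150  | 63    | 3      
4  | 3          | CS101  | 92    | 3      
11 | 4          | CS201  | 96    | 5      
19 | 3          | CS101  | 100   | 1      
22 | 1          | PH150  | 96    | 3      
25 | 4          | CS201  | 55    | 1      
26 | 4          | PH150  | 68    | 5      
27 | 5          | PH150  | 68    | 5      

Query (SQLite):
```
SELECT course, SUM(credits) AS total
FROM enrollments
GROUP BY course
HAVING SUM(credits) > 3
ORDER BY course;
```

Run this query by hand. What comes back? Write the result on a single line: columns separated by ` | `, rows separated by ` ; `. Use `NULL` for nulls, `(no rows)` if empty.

CS101 | 4 ; CS201 | 6 ; PH150 | 16

Partition enrollments by course; compute SUM(credits) within each group.
HAVING: keep groups where SUM(credits) > 3.
  CS101: ids {4, 19} → SUM(credits)=4
  CS201: ids {11, 25} → SUM(credits)=6
  EN101: ids {1} → SUM(credits)=3
  PH150: ids {2, 22, 26, 27} → SUM(credits)=16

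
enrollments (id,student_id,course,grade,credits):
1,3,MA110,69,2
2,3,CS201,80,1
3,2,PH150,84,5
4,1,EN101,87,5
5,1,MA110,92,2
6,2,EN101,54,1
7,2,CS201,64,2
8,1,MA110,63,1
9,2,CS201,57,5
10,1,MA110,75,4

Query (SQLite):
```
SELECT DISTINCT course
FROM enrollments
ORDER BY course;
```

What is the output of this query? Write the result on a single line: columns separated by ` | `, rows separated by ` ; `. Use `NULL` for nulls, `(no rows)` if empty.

Collect distinct course values from enrollments.

CS201 ; EN101 ; MA110 ; PH150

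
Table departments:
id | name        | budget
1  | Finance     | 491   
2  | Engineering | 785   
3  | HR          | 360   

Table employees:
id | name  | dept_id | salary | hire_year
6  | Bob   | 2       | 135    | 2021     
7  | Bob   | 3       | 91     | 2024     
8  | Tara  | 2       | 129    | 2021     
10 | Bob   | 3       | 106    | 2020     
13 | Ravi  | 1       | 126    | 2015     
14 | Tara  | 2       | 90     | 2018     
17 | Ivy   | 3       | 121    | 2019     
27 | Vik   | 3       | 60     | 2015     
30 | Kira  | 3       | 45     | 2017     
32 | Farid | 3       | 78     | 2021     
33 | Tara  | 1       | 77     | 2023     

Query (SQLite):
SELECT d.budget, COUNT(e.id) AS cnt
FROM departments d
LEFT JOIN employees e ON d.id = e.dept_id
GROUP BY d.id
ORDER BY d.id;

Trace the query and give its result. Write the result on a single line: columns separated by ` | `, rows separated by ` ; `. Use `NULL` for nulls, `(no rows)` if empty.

491 | 2 ; 785 | 3 ; 360 | 6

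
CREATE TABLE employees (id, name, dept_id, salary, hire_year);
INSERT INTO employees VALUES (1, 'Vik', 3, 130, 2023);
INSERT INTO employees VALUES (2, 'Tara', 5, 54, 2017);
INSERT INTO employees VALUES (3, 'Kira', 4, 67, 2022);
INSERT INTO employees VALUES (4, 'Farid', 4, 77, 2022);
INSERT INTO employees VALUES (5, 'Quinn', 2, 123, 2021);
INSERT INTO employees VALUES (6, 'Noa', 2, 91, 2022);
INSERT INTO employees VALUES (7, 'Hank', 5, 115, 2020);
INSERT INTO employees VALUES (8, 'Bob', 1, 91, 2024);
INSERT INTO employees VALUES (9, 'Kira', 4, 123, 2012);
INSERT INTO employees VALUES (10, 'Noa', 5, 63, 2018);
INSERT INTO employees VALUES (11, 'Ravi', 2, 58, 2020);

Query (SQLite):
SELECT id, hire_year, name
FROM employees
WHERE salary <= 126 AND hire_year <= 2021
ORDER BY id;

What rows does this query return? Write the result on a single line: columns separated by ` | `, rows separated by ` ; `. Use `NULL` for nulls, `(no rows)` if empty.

2 | 2017 | Tara ; 5 | 2021 | Quinn ; 7 | 2020 | Hank ; 9 | 2012 | Kira ; 10 | 2018 | Noa ; 11 | 2020 | Ravi

salary <= 126: ids {2, 3, 4, 5, 6, 7, 8, 9, 10, 11}
hire_year <= 2021: ids {2, 5, 7, 9, 10, 11}
Combine with AND.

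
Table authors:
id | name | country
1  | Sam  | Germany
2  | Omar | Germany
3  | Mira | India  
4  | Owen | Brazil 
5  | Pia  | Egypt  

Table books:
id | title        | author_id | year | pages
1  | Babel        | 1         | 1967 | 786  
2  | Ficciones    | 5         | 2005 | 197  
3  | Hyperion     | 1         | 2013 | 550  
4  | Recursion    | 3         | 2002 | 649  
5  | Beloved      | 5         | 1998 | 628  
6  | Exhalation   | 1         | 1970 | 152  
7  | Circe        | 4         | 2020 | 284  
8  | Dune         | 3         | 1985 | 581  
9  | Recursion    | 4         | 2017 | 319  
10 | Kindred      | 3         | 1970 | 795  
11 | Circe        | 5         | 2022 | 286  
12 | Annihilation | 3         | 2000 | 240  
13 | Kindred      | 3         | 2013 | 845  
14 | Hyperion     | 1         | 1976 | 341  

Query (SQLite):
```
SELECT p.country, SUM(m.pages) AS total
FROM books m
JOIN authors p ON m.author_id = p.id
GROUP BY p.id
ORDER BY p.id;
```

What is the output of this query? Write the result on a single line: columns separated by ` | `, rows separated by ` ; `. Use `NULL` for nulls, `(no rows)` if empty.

Germany | 1829 ; India | 3110 ; Brazil | 603 ; Egypt | 1111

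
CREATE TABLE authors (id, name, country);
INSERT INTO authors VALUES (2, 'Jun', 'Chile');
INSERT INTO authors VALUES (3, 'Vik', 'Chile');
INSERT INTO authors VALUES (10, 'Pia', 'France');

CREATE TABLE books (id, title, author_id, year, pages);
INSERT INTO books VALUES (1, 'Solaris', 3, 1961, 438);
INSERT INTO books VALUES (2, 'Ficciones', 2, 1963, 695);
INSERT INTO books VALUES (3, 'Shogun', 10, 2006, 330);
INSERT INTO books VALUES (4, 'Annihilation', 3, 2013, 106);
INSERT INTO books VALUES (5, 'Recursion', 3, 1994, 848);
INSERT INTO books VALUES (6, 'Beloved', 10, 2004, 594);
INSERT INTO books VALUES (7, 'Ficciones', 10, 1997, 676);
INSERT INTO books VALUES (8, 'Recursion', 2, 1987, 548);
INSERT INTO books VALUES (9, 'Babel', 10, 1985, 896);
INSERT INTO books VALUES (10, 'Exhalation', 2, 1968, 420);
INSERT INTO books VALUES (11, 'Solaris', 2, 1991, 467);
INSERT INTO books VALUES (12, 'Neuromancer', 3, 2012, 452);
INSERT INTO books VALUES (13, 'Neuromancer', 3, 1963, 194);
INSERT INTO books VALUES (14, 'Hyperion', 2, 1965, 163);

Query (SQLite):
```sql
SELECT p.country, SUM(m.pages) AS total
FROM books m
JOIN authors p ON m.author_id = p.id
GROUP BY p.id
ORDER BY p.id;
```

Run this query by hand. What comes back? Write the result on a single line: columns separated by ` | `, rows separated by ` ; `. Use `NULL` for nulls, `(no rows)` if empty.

Join each books row to its authors via author_id.
Group joined rows by authors.id; compute SUM(m.pages) per group.
  2: ids {2, 8, 10, 11, 14} → SUM(m.pages)=2293
  3: ids {1, 4, 5, 12, 13} → SUM(m.pages)=2038
  10: ids {3, 6, 7, 9} → SUM(m.pages)=2496

Chile | 2293 ; Chile | 2038 ; France | 2496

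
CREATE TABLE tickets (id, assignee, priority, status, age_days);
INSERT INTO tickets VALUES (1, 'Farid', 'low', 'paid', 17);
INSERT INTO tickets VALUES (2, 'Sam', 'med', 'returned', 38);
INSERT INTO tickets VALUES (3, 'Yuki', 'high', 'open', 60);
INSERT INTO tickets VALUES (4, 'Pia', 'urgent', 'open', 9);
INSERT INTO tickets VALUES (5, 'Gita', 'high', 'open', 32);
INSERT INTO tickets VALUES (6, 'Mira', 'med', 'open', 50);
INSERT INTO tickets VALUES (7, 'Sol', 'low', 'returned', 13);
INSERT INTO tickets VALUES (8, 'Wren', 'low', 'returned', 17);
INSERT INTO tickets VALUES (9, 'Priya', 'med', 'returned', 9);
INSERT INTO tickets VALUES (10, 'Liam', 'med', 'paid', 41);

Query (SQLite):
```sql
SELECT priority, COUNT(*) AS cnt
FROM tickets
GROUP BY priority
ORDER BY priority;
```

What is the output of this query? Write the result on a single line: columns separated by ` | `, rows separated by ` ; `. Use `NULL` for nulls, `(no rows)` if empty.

Partition tickets by priority; compute COUNT(*) within each group.
  high: ids {3, 5} → COUNT(*)=2
  low: ids {1, 7, 8} → COUNT(*)=3
  med: ids {2, 6, 9, 10} → COUNT(*)=4
  urgent: ids {4} → COUNT(*)=1

high | 2 ; low | 3 ; med | 4 ; urgent | 1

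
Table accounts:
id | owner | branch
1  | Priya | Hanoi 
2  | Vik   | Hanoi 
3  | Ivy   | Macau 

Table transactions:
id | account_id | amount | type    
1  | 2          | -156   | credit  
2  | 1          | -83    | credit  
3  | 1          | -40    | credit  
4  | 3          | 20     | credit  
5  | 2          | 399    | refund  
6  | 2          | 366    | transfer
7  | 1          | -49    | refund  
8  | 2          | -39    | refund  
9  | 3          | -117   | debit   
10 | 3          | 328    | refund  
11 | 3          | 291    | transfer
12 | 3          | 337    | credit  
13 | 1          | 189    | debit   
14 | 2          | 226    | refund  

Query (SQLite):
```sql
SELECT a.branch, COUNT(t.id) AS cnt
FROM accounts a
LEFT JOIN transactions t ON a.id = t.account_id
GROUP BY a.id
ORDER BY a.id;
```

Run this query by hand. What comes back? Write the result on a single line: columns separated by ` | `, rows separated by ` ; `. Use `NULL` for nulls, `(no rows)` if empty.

Hanoi | 4 ; Hanoi | 5 ; Macau | 5

LEFT JOIN keeps every accounts row; unmatched ones get NULL for transactions columns.
Group by accounts.id and compute COUNT(t.id). COUNT(col) of an all-NULL group is 0.
  1: ids {2, 3, 7, 13} → COUNT(t.id)=4
  2: ids {1, 5, 6, 8, 14} → COUNT(t.id)=5
  3: ids {4, 9, 10, 11, 12} → COUNT(t.id)=5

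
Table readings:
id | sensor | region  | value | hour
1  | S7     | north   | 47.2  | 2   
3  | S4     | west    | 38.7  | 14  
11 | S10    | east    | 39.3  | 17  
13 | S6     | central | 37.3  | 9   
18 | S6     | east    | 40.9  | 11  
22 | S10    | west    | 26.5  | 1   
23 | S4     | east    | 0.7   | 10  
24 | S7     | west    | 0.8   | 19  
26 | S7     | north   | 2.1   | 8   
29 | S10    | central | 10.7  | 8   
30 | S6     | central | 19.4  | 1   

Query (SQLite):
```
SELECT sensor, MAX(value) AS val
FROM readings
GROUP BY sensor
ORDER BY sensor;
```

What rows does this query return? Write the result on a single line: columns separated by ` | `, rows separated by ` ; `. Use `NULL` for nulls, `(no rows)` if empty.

Partition readings by sensor; compute MAX(value) within each group.
  S10: ids {11, 22, 29} → MAX(value)=39.3
  S4: ids {3, 23} → MAX(value)=38.7
  S6: ids {13, 18, 30} → MAX(value)=40.9
  S7: ids {1, 24, 26} → MAX(value)=47.2

S10 | 39.3 ; S4 | 38.7 ; S6 | 40.9 ; S7 | 47.2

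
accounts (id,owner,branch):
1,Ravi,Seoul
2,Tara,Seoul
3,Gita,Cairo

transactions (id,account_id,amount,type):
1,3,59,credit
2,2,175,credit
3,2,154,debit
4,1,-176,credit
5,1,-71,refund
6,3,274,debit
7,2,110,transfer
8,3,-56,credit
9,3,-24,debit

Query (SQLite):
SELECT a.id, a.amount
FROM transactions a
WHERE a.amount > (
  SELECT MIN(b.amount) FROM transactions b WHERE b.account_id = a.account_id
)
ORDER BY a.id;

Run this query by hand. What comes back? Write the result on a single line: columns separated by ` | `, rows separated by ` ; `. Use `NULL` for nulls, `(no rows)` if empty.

1 | 59 ; 2 | 175 ; 3 | 154 ; 5 | -71 ; 6 | 274 ; 9 | -24

For each transactions row a, compute MIN(amount) over rows sharing a.account_id.
Keep row a if a.amount > that per-group MIN.
  account_id=1: MIN(amount) = -176
  account_id=2: MIN(amount) = 110
  account_id=3: MIN(amount) = -56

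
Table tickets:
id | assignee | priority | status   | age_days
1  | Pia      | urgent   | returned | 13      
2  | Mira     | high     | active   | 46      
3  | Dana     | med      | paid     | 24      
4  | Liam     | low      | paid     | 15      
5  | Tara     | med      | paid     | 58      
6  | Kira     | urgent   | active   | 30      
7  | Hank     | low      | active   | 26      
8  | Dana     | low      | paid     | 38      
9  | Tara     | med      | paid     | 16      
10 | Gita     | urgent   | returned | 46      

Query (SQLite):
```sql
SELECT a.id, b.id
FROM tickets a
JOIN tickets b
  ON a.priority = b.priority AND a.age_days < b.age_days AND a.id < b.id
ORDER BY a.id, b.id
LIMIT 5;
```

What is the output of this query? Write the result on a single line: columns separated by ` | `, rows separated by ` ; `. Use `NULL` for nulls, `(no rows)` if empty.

1 | 6 ; 1 | 10 ; 3 | 5 ; 4 | 7 ; 4 | 8

Pairs (a,b) with same priority, a.age_days < b.age_days, a.id < b.id.
priority groups: high:{2} low:{4,7,8} med:{3,5,9} urgent:{1,6,10}
Ordered by (a.id, b.id); first 5.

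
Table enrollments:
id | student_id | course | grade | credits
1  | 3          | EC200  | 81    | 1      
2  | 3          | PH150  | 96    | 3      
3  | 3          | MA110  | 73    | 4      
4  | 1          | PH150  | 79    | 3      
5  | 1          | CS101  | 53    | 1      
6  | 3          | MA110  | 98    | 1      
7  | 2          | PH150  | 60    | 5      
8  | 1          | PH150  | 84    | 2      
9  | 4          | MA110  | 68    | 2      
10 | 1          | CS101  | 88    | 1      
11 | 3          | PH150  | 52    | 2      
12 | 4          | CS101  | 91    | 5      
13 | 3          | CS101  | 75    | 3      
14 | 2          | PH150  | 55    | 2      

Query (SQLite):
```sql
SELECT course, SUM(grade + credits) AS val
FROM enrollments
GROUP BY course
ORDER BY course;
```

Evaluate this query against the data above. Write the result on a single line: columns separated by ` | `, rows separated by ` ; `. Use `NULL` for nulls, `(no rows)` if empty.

For each row compute grade + credits.
Group by course; take SUM of the expression per group.
  CS101: ids {5, 10, 12, 13} → SUM(grade + credits)=317
  EC200: ids {1} → SUM(grade + credits)=82
  MA110: ids {3, 6, 9} → SUM(grade + credits)=246
  PH150: ids {2, 4, 7, 8, 11, 14} → SUM(grade + credits)=443

CS101 | 317 ; EC200 | 82 ; MA110 | 246 ; PH150 | 443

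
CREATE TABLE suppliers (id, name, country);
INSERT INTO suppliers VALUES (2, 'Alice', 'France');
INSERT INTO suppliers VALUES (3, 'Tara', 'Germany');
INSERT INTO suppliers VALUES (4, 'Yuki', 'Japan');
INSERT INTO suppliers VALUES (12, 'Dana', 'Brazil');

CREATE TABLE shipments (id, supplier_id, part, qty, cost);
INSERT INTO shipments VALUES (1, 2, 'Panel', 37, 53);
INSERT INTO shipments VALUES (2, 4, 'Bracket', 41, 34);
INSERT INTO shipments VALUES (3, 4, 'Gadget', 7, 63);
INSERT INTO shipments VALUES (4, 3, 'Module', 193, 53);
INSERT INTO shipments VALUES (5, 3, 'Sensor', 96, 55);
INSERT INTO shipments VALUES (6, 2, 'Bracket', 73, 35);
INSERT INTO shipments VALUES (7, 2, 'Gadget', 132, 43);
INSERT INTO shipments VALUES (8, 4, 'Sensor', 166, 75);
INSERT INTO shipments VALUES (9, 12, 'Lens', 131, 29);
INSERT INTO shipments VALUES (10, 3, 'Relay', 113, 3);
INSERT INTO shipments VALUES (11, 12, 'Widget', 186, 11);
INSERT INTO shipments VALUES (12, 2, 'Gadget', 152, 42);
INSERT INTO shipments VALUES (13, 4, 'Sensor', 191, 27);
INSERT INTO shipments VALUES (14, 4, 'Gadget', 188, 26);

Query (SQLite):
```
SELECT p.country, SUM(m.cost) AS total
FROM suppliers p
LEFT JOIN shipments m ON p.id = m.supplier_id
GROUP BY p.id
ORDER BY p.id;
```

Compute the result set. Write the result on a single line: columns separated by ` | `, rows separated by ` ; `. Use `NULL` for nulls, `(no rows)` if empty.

France | 173 ; Germany | 111 ; Japan | 225 ; Brazil | 40

LEFT JOIN keeps every suppliers row; unmatched ones get NULL for shipments columns.
Group by suppliers.id and compute SUM(m.cost). SUM over an all-NULL group is NULL.
  2: ids {1, 6, 7, 12} → SUM(m.cost)=173
  3: ids {4, 5, 10} → SUM(m.cost)=111
  4: ids {2, 3, 8, 13, 14} → SUM(m.cost)=225
  12: ids {9, 11} → SUM(m.cost)=40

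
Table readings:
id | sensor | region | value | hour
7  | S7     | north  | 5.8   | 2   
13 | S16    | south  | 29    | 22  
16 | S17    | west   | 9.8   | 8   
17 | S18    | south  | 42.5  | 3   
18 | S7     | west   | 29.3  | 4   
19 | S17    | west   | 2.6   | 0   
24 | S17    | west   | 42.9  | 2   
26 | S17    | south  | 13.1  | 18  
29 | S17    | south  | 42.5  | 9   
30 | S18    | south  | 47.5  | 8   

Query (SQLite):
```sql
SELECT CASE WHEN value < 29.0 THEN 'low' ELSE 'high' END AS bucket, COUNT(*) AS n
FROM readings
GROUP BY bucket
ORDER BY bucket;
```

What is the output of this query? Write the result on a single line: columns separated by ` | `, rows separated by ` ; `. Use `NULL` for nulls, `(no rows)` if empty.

Bucket rows by value < 29.0 → 'low' else 'high'; count each bucket.

high | 6 ; low | 4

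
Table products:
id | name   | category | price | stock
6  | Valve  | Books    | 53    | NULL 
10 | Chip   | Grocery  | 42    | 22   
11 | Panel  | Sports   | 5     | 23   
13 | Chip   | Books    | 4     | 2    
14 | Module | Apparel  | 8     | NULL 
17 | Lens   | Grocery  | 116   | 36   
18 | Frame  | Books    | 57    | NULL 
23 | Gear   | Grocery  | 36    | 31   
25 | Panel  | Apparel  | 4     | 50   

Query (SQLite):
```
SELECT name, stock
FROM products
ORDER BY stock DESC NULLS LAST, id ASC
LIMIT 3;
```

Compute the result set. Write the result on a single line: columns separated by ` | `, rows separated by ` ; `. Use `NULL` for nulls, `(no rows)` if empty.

Panel | 50 ; Lens | 36 ; Gear | 31

Sort by stock desc, tiebreak id asc: (50, id=25), (36, id=17), (31, id=23), (23, id=11), (22, id=10), (2, id=13) …. Take first 3.
NULLS LAST: NULL stock rows go after all non-NULL rows (among themselves ordered by id asc).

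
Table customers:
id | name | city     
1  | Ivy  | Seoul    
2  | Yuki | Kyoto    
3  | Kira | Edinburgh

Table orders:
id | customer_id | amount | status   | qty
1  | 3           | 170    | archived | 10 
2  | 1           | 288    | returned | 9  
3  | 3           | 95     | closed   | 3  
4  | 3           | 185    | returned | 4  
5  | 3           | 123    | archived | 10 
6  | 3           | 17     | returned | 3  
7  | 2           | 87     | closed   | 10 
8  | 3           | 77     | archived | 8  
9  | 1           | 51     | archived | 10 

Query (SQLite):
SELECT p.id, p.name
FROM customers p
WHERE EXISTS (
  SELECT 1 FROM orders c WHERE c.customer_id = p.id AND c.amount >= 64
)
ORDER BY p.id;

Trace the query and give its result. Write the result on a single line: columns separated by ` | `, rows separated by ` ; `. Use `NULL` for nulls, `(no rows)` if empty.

For each customers row, check whether any orders with matching customer_id has amount >= 64.
Keep rows where that is true.

1 | Ivy ; 2 | Yuki ; 3 | Kira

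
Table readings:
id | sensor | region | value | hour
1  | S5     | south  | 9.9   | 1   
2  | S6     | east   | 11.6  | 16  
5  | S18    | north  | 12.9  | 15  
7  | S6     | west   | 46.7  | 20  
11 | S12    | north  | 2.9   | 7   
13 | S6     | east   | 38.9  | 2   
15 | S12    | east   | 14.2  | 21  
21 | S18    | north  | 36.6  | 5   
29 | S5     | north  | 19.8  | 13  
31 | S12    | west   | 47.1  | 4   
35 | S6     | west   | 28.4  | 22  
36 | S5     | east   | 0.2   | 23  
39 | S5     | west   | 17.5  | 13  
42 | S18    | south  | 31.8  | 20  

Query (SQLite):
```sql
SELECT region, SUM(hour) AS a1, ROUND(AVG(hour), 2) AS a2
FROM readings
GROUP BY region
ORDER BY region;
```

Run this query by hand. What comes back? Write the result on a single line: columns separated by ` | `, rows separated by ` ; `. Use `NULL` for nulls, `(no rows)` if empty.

Group readings by region.
Per group compute: SUM(hour), ROUND(AVG(hour), 2).
  east: ids {2, 13, 15, 36} → SUM(hour)=62, ROUND(AVG(hour), 2)=15.5
  north: ids {5, 11, 21, 29} → SUM(hour)=40, ROUND(AVG(hour), 2)=10
  south: ids {1, 42} → SUM(hour)=21, ROUND(AVG(hour), 2)=10.5
  west: ids {7, 31, 35, 39} → SUM(hour)=59, ROUND(AVG(hour), 2)=14.75

east | 62 | 15.5 ; north | 40 | 10 ; south | 21 | 10.5 ; west | 59 | 14.75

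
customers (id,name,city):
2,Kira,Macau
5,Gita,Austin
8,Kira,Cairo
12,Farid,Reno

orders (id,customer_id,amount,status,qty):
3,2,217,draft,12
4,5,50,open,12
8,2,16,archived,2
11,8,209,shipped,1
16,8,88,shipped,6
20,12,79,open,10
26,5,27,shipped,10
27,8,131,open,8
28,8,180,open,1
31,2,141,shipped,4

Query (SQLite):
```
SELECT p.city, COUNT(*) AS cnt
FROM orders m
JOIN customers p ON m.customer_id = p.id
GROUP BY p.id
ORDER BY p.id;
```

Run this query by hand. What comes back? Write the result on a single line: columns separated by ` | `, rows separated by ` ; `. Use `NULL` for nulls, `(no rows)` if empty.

Join each orders row to its customers via customer_id.
Group joined rows by customers.id; compute COUNT(*) per group.
  2: ids {3, 8, 31} → COUNT(*)=3
  5: ids {4, 26} → COUNT(*)=2
  8: ids {11, 16, 27, 28} → COUNT(*)=4
  12: ids {20} → COUNT(*)=1

Macau | 3 ; Austin | 2 ; Cairo | 4 ; Reno | 1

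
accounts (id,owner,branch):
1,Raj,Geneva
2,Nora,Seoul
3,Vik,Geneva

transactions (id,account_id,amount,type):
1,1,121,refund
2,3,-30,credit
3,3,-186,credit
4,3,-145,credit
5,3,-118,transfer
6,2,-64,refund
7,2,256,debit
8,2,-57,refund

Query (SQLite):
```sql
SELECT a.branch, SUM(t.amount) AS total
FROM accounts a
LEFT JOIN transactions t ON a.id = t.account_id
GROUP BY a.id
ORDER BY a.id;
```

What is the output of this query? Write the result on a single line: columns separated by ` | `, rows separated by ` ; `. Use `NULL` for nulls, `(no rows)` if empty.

LEFT JOIN keeps every accounts row; unmatched ones get NULL for transactions columns.
Group by accounts.id and compute SUM(t.amount). SUM over an all-NULL group is NULL.
  1: ids {1} → SUM(t.amount)=121
  2: ids {6, 7, 8} → SUM(t.amount)=135
  3: ids {2, 3, 4, 5} → SUM(t.amount)=-479

Geneva | 121 ; Seoul | 135 ; Geneva | -479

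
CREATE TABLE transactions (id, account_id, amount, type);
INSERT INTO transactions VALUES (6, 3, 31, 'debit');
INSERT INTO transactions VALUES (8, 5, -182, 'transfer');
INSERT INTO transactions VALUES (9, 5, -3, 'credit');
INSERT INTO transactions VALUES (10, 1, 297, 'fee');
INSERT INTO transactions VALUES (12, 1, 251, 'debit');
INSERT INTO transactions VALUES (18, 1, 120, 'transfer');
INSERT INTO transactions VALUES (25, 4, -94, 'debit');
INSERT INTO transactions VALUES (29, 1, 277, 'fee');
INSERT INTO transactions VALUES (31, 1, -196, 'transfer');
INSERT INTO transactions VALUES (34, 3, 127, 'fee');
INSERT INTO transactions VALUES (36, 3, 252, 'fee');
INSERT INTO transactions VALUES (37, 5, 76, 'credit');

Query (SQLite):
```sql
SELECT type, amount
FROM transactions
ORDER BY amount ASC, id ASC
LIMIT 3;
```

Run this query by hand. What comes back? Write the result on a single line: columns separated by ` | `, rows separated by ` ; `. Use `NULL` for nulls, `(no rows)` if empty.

Sort by amount asc, tiebreak id asc: (-196, id=31), (-182, id=8), (-94, id=25), (-3, id=9), (31, id=6), (76, id=37) …. Take first 3.

transfer | -196 ; transfer | -182 ; debit | -94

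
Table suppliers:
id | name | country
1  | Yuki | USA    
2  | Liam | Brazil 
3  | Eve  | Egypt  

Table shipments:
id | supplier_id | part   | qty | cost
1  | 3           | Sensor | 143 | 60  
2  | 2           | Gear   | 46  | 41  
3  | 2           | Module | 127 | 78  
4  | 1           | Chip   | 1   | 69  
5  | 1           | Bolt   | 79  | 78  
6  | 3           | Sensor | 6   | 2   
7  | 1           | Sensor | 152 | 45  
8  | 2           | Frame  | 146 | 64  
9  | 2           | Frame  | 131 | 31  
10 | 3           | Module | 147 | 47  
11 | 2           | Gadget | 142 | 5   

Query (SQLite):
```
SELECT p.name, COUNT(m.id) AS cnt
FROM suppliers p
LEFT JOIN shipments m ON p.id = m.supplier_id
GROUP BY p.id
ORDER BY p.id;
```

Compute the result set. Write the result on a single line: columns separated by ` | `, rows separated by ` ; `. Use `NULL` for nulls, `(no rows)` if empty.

LEFT JOIN keeps every suppliers row; unmatched ones get NULL for shipments columns.
Group by suppliers.id and compute COUNT(m.id). COUNT(col) of an all-NULL group is 0.
  1: ids {4, 5, 7} → COUNT(m.id)=3
  2: ids {2, 3, 8, 9, 11} → COUNT(m.id)=5
  3: ids {1, 6, 10} → COUNT(m.id)=3

Yuki | 3 ; Liam | 5 ; Eve | 3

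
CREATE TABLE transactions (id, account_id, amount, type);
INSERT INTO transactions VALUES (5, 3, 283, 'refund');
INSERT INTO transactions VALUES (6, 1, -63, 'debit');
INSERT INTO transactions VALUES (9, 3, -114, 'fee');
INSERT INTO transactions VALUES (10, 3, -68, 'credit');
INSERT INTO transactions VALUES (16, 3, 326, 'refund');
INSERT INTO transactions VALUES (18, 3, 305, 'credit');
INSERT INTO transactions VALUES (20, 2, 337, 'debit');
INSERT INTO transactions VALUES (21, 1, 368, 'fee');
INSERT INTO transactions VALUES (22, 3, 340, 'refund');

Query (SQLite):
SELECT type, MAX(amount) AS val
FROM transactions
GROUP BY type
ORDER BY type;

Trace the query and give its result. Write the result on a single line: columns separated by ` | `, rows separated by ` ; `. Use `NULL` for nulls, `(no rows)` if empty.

Partition transactions by type; compute MAX(amount) within each group.
  credit: ids {10, 18} → MAX(amount)=305
  debit: ids {6, 20} → MAX(amount)=337
  fee: ids {9, 21} → MAX(amount)=368
  refund: ids {5, 16, 22} → MAX(amount)=340

credit | 305 ; debit | 337 ; fee | 368 ; refund | 340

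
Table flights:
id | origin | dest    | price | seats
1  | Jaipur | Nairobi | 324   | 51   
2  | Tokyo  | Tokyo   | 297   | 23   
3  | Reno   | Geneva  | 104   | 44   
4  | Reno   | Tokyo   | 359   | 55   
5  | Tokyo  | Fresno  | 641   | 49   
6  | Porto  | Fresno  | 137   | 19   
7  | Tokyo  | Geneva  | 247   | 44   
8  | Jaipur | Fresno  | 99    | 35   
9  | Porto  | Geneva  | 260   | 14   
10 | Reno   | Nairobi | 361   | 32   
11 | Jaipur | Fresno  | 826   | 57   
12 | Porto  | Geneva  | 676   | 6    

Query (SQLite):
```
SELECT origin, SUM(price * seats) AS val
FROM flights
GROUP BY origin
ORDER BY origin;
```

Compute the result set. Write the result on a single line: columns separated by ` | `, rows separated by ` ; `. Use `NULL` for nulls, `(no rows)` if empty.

Jaipur | 67071 ; Porto | 10299 ; Reno | 35873 ; Tokyo | 49108

For each row compute price * seats.
Group by origin; take SUM of the expression per group.
  Jaipur: ids {1, 8, 11} → SUM(price * seats)=67071
  Porto: ids {6, 9, 12} → SUM(price * seats)=10299
  Reno: ids {3, 4, 10} → SUM(price * seats)=35873
  Tokyo: ids {2, 5, 7} → SUM(price * seats)=49108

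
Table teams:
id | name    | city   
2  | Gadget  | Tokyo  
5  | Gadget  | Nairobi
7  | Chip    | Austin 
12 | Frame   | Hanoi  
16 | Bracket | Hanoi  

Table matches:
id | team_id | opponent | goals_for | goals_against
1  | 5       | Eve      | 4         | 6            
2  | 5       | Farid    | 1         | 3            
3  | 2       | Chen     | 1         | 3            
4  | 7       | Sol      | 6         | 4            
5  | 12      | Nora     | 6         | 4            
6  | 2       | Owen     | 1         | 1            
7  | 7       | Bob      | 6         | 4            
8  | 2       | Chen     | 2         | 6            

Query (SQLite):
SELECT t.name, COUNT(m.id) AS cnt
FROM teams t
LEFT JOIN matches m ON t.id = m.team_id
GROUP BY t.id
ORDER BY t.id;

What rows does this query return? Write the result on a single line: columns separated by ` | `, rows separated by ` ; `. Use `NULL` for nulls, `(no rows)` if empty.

Gadget | 3 ; Gadget | 2 ; Chip | 2 ; Frame | 1 ; Bracket | 0

LEFT JOIN keeps every teams row; unmatched ones get NULL for matches columns.
Group by teams.id and compute COUNT(m.id). COUNT(col) of an all-NULL group is 0.
  2: ids {3, 6, 8} → COUNT(m.id)=3
  5: ids {1, 2} → COUNT(m.id)=2
  7: ids {4, 7} → COUNT(m.id)=2
  12: ids {5} → COUNT(m.id)=1
  16: ids {—} → COUNT(m.id)=0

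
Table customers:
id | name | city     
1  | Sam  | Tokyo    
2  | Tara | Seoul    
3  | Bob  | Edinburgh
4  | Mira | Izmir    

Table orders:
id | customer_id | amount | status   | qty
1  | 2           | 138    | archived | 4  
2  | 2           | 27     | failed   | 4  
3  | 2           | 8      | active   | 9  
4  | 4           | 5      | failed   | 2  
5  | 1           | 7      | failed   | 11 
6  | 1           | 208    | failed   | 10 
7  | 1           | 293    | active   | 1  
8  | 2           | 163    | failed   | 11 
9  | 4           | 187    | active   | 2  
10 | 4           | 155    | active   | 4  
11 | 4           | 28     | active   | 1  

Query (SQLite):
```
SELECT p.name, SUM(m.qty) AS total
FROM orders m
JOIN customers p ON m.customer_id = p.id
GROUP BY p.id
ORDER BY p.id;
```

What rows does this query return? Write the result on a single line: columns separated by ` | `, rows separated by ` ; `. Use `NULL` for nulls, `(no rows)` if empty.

Sam | 22 ; Tara | 28 ; Mira | 9

Join each orders row to its customers via customer_id.
Group joined rows by customers.id; compute SUM(m.qty) per group.
  1: ids {5, 6, 7} → SUM(m.qty)=22
  2: ids {1, 2, 3, 8} → SUM(m.qty)=28
  4: ids {4, 9, 10, 11} → SUM(m.qty)=9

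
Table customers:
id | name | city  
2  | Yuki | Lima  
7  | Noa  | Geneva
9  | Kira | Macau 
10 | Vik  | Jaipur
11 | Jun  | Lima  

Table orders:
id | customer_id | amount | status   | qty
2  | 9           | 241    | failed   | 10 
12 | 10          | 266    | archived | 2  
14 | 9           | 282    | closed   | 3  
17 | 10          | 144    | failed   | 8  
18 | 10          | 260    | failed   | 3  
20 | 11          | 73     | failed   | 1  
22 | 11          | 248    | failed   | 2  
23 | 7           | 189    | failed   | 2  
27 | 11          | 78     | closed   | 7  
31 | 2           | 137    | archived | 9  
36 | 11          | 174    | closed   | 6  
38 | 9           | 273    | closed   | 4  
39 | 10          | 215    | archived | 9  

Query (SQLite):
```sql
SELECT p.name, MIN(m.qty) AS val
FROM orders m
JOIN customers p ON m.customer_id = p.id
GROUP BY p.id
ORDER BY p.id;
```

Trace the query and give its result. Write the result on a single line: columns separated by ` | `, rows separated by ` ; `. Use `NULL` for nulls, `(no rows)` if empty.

Join each orders row to its customers via customer_id.
Group joined rows by customers.id; compute MIN(m.qty) per group.
  2: ids {31} → MIN(m.qty)=9
  7: ids {23} → MIN(m.qty)=2
  9: ids {2, 14, 38} → MIN(m.qty)=3
  10: ids {12, 17, 18, 39} → MIN(m.qty)=2
  11: ids {20, 22, 27, 36} → MIN(m.qty)=1

Yuki | 9 ; Noa | 2 ; Kira | 3 ; Vik | 2 ; Jun | 1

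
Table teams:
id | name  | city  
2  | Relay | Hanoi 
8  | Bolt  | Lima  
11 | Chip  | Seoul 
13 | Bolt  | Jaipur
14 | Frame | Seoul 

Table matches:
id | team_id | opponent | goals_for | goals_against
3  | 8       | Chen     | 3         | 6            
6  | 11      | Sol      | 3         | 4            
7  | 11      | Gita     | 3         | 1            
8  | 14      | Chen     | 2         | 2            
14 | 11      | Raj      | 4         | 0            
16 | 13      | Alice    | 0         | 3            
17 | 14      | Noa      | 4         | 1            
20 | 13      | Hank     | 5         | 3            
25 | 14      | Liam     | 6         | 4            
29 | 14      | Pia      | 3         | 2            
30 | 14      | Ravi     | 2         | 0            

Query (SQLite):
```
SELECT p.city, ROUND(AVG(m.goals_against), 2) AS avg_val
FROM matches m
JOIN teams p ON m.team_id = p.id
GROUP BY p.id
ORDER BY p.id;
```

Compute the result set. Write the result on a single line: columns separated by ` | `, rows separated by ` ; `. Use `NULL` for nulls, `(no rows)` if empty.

Join each matches row to its teams via team_id.
Group joined rows by teams.id; compute ROUND(AVG(m.goals_against), 2) per group.
  8: ids {3} → ROUND(AVG(m.goals_against), 2)=6
  11: ids {6, 7, 14} → ROUND(AVG(m.goals_against), 2)=1.67
  13: ids {16, 20} → ROUND(AVG(m.goals_against), 2)=3
  14: ids {8, 17, 25, 29, 30} → ROUND(AVG(m.goals_against), 2)=1.8

Lima | 6 ; Seoul | 1.67 ; Jaipur | 3 ; Seoul | 1.8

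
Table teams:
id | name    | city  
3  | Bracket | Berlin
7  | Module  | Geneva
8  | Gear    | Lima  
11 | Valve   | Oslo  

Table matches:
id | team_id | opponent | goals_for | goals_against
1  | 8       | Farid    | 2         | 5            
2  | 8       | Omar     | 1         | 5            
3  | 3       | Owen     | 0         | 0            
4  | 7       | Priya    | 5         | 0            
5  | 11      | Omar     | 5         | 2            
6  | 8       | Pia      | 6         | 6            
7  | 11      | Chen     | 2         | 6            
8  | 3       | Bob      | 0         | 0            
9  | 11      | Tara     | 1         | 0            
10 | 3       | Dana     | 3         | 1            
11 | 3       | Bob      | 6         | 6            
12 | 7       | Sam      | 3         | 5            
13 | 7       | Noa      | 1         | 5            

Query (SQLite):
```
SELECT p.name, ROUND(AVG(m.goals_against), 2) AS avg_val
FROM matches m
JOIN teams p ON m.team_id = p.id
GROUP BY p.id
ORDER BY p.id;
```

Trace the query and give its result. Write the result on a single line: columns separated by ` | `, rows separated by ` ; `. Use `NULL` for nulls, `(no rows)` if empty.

Join each matches row to its teams via team_id.
Group joined rows by teams.id; compute ROUND(AVG(m.goals_against), 2) per group.
  3: ids {3, 8, 10, 11} → ROUND(AVG(m.goals_against), 2)=1.75
  7: ids {4, 12, 13} → ROUND(AVG(m.goals_against), 2)=3.33
  8: ids {1, 2, 6} → ROUND(AVG(m.goals_against), 2)=5.33
  11: ids {5, 7, 9} → ROUND(AVG(m.goals_against), 2)=2.67

Bracket | 1.75 ; Module | 3.33 ; Gear | 5.33 ; Valve | 2.67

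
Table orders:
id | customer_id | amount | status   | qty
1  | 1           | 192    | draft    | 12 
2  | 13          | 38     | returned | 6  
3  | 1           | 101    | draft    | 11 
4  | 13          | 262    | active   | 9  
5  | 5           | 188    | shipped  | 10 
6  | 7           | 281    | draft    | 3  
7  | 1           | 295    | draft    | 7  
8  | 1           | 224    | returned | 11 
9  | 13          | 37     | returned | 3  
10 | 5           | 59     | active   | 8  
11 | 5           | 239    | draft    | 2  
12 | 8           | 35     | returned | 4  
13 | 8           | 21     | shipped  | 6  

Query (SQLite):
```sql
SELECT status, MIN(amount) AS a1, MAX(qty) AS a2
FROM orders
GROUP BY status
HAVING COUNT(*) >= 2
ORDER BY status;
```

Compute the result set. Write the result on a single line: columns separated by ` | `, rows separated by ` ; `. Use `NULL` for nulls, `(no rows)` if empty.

active | 59 | 9 ; draft | 101 | 12 ; returned | 35 | 11 ; shipped | 21 | 10

Group orders by status.
Per group compute: MIN(amount), MAX(qty).
HAVING: drop groups with fewer than 2 rows.
  active: ids {4, 10} → MIN(amount)=59, MAX(qty)=9
  draft: ids {1, 3, 6, 7, 11} → MIN(amount)=101, MAX(qty)=12
  returned: ids {2, 8, 9, 12} → MIN(amount)=35, MAX(qty)=11
  shipped: ids {5, 13} → MIN(amount)=21, MAX(qty)=10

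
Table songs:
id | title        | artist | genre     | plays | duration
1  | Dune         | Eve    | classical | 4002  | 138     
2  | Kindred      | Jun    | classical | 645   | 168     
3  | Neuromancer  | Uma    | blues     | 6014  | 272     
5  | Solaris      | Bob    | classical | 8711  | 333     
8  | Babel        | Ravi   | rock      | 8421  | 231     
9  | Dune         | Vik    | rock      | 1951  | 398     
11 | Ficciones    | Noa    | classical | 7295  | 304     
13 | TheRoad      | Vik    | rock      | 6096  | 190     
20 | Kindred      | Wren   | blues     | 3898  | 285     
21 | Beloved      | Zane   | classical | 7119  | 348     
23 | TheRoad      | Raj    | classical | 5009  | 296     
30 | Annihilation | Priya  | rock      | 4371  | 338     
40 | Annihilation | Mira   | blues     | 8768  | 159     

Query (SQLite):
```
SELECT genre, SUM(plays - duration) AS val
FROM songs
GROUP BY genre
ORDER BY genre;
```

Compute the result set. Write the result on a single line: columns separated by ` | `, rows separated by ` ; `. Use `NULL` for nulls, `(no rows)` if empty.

For each row compute plays - duration.
Group by genre; take SUM of the expression per group.
  blues: ids {3, 20, 40} → SUM(plays - duration)=17964
  classical: ids {1, 2, 5, 11, 21, 23} → SUM(plays - duration)=31194
  rock: ids {8, 9, 13, 30} → SUM(plays - duration)=19682

blues | 17964 ; classical | 31194 ; rock | 19682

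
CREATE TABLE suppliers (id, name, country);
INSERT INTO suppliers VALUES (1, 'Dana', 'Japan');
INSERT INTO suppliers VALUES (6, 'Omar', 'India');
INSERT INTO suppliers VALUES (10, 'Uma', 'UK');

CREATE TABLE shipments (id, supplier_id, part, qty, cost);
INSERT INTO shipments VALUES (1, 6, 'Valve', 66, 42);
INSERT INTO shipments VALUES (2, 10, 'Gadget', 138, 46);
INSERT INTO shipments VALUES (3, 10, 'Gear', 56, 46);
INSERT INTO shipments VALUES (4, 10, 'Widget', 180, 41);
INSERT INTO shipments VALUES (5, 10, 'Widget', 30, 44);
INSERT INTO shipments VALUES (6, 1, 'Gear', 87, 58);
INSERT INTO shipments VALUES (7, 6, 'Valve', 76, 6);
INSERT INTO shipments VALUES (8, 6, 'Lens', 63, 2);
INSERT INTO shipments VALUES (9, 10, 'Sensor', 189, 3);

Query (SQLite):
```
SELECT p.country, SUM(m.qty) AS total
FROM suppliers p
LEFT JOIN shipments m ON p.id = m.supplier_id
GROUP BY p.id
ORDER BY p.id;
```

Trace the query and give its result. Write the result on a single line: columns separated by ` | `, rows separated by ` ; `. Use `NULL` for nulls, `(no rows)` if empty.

Japan | 87 ; India | 205 ; UK | 593

LEFT JOIN keeps every suppliers row; unmatched ones get NULL for shipments columns.
Group by suppliers.id and compute SUM(m.qty). SUM over an all-NULL group is NULL.
  1: ids {6} → SUM(m.qty)=87
  6: ids {1, 7, 8} → SUM(m.qty)=205
  10: ids {2, 3, 4, 5, 9} → SUM(m.qty)=593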